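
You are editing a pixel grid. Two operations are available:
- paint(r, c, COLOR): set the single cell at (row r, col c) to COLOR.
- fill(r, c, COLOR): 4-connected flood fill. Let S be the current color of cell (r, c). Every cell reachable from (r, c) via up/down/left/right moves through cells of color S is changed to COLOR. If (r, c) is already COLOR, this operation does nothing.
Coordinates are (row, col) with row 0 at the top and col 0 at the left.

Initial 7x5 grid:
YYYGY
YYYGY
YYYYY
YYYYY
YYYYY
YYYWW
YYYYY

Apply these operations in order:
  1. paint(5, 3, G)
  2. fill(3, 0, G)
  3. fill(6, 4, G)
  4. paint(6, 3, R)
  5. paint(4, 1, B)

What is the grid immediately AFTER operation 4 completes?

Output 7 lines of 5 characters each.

After op 1 paint(5,3,G):
YYYGY
YYYGY
YYYYY
YYYYY
YYYYY
YYYGW
YYYYY
After op 2 fill(3,0,G) [31 cells changed]:
GGGGG
GGGGG
GGGGG
GGGGG
GGGGG
GGGGW
GGGGG
After op 3 fill(6,4,G) [0 cells changed]:
GGGGG
GGGGG
GGGGG
GGGGG
GGGGG
GGGGW
GGGGG
After op 4 paint(6,3,R):
GGGGG
GGGGG
GGGGG
GGGGG
GGGGG
GGGGW
GGGRG

Answer: GGGGG
GGGGG
GGGGG
GGGGG
GGGGG
GGGGW
GGGRG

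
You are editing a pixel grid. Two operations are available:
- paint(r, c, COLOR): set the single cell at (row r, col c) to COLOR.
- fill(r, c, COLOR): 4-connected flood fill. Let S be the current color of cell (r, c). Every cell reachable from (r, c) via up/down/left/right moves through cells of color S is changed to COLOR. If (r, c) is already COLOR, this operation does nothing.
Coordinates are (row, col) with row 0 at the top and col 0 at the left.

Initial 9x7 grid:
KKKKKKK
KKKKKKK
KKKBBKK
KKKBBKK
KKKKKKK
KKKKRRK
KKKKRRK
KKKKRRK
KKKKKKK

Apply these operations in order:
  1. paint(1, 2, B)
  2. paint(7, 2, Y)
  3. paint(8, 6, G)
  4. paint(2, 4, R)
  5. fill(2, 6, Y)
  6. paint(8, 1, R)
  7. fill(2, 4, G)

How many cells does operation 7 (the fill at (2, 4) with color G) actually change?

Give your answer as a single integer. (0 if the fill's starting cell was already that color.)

Answer: 1

Derivation:
After op 1 paint(1,2,B):
KKKKKKK
KKBKKKK
KKKBBKK
KKKBBKK
KKKKKKK
KKKKRRK
KKKKRRK
KKKKRRK
KKKKKKK
After op 2 paint(7,2,Y):
KKKKKKK
KKBKKKK
KKKBBKK
KKKBBKK
KKKKKKK
KKKKRRK
KKKKRRK
KKYKRRK
KKKKKKK
After op 3 paint(8,6,G):
KKKKKKK
KKBKKKK
KKKBBKK
KKKBBKK
KKKKKKK
KKKKRRK
KKKKRRK
KKYKRRK
KKKKKKG
After op 4 paint(2,4,R):
KKKKKKK
KKBKKKK
KKKBRKK
KKKBBKK
KKKKKKK
KKKKRRK
KKKKRRK
KKYKRRK
KKKKKKG
After op 5 fill(2,6,Y) [50 cells changed]:
YYYYYYY
YYBYYYY
YYYBRYY
YYYBBYY
YYYYYYY
YYYYRRY
YYYYRRY
YYYYRRY
YYYYYYG
After op 6 paint(8,1,R):
YYYYYYY
YYBYYYY
YYYBRYY
YYYBBYY
YYYYYYY
YYYYRRY
YYYYRRY
YYYYRRY
YRYYYYG
After op 7 fill(2,4,G) [1 cells changed]:
YYYYYYY
YYBYYYY
YYYBGYY
YYYBBYY
YYYYYYY
YYYYRRY
YYYYRRY
YYYYRRY
YRYYYYG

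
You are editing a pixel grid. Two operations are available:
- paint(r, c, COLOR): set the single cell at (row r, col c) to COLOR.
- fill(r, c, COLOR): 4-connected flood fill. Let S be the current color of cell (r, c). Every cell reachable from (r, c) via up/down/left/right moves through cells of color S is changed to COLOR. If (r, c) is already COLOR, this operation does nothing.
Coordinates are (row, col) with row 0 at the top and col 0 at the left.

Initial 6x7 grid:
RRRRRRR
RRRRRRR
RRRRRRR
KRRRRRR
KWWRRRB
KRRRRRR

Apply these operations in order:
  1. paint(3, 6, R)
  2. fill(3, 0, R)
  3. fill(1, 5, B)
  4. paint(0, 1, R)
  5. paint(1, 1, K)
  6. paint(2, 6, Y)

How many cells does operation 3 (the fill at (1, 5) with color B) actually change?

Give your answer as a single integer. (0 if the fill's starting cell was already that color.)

After op 1 paint(3,6,R):
RRRRRRR
RRRRRRR
RRRRRRR
KRRRRRR
KWWRRRB
KRRRRRR
After op 2 fill(3,0,R) [3 cells changed]:
RRRRRRR
RRRRRRR
RRRRRRR
RRRRRRR
RWWRRRB
RRRRRRR
After op 3 fill(1,5,B) [39 cells changed]:
BBBBBBB
BBBBBBB
BBBBBBB
BBBBBBB
BWWBBBB
BBBBBBB

Answer: 39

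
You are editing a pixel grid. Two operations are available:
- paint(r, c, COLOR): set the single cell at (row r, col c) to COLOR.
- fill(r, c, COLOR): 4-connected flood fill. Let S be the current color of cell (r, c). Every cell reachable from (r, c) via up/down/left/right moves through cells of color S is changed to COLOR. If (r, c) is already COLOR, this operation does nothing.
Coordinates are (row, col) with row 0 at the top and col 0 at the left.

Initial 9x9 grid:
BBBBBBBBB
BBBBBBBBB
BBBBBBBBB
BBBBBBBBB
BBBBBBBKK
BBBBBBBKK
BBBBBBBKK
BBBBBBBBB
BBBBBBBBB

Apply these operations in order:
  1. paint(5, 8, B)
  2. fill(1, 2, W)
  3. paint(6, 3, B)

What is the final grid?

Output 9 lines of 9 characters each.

After op 1 paint(5,8,B):
BBBBBBBBB
BBBBBBBBB
BBBBBBBBB
BBBBBBBBB
BBBBBBBKK
BBBBBBBKB
BBBBBBBKK
BBBBBBBBB
BBBBBBBBB
After op 2 fill(1,2,W) [75 cells changed]:
WWWWWWWWW
WWWWWWWWW
WWWWWWWWW
WWWWWWWWW
WWWWWWWKK
WWWWWWWKB
WWWWWWWKK
WWWWWWWWW
WWWWWWWWW
After op 3 paint(6,3,B):
WWWWWWWWW
WWWWWWWWW
WWWWWWWWW
WWWWWWWWW
WWWWWWWKK
WWWWWWWKB
WWWBWWWKK
WWWWWWWWW
WWWWWWWWW

Answer: WWWWWWWWW
WWWWWWWWW
WWWWWWWWW
WWWWWWWWW
WWWWWWWKK
WWWWWWWKB
WWWBWWWKK
WWWWWWWWW
WWWWWWWWW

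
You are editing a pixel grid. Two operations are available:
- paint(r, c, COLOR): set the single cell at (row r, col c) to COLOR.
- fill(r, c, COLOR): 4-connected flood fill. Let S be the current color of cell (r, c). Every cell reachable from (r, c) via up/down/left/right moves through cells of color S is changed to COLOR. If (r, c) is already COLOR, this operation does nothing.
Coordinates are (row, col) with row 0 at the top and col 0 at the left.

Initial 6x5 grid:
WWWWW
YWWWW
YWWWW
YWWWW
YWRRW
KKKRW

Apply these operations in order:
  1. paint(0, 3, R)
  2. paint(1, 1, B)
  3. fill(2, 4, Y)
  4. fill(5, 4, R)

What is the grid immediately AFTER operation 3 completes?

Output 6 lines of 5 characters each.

Answer: YYYRY
YBYYY
YYYYY
YYYYY
YYRRY
KKKRY

Derivation:
After op 1 paint(0,3,R):
WWWRW
YWWWW
YWWWW
YWWWW
YWRRW
KKKRW
After op 2 paint(1,1,B):
WWWRW
YBWWW
YWWWW
YWWWW
YWRRW
KKKRW
After op 3 fill(2,4,Y) [18 cells changed]:
YYYRY
YBYYY
YYYYY
YYYYY
YYRRY
KKKRY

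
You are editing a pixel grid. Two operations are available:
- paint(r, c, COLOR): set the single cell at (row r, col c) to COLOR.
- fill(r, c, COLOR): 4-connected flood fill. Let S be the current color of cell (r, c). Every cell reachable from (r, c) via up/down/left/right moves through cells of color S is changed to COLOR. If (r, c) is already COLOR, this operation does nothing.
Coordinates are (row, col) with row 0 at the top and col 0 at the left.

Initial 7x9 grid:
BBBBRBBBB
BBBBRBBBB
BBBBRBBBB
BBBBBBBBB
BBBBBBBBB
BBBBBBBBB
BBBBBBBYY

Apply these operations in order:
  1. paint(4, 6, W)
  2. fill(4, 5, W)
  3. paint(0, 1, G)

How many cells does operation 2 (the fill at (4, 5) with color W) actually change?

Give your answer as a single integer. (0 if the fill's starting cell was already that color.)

Answer: 57

Derivation:
After op 1 paint(4,6,W):
BBBBRBBBB
BBBBRBBBB
BBBBRBBBB
BBBBBBBBB
BBBBBBWBB
BBBBBBBBB
BBBBBBBYY
After op 2 fill(4,5,W) [57 cells changed]:
WWWWRWWWW
WWWWRWWWW
WWWWRWWWW
WWWWWWWWW
WWWWWWWWW
WWWWWWWWW
WWWWWWWYY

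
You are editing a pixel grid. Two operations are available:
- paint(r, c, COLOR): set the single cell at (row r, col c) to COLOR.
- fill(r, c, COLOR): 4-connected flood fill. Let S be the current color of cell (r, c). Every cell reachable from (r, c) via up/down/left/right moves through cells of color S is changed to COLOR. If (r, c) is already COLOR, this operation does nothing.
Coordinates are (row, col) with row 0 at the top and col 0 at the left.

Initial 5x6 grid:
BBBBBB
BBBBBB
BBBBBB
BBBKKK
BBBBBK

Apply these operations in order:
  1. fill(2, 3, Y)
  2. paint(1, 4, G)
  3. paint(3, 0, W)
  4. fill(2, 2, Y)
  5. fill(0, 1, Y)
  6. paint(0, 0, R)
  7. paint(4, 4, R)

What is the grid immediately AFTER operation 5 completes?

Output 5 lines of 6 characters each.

After op 1 fill(2,3,Y) [26 cells changed]:
YYYYYY
YYYYYY
YYYYYY
YYYKKK
YYYYYK
After op 2 paint(1,4,G):
YYYYYY
YYYYGY
YYYYYY
YYYKKK
YYYYYK
After op 3 paint(3,0,W):
YYYYYY
YYYYGY
YYYYYY
WYYKKK
YYYYYK
After op 4 fill(2,2,Y) [0 cells changed]:
YYYYYY
YYYYGY
YYYYYY
WYYKKK
YYYYYK
After op 5 fill(0,1,Y) [0 cells changed]:
YYYYYY
YYYYGY
YYYYYY
WYYKKK
YYYYYK

Answer: YYYYYY
YYYYGY
YYYYYY
WYYKKK
YYYYYK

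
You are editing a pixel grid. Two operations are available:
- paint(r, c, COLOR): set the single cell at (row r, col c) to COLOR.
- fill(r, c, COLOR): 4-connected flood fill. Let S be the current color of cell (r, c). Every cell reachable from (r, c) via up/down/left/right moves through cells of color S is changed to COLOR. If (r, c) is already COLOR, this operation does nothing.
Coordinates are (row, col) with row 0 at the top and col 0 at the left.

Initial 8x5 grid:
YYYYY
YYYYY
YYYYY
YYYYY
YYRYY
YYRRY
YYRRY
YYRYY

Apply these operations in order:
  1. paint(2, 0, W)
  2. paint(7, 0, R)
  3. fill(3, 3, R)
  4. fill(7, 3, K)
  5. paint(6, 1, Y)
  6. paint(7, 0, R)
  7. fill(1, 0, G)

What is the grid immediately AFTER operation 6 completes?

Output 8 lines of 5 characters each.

Answer: KKKKK
KKKKK
WKKKK
KKKKK
KKKKK
KKKKK
KYKKK
RKKKK

Derivation:
After op 1 paint(2,0,W):
YYYYY
YYYYY
WYYYY
YYYYY
YYRYY
YYRRY
YYRRY
YYRYY
After op 2 paint(7,0,R):
YYYYY
YYYYY
WYYYY
YYYYY
YYRYY
YYRRY
YYRRY
RYRYY
After op 3 fill(3,3,R) [32 cells changed]:
RRRRR
RRRRR
WRRRR
RRRRR
RRRRR
RRRRR
RRRRR
RRRRR
After op 4 fill(7,3,K) [39 cells changed]:
KKKKK
KKKKK
WKKKK
KKKKK
KKKKK
KKKKK
KKKKK
KKKKK
After op 5 paint(6,1,Y):
KKKKK
KKKKK
WKKKK
KKKKK
KKKKK
KKKKK
KYKKK
KKKKK
After op 6 paint(7,0,R):
KKKKK
KKKKK
WKKKK
KKKKK
KKKKK
KKKKK
KYKKK
RKKKK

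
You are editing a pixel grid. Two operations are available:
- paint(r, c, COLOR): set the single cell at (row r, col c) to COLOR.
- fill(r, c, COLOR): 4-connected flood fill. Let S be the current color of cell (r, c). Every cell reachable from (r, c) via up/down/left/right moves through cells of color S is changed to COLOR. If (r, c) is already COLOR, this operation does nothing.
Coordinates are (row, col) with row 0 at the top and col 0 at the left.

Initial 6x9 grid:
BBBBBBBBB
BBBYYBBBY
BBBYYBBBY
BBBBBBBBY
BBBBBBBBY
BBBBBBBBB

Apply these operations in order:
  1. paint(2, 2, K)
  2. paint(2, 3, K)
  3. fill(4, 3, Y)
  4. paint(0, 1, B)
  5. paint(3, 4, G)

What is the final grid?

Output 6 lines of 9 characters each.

Answer: YBYYYYYYY
YYYYYYYYY
YYKKYYYYY
YYYYGYYYY
YYYYYYYYY
YYYYYYYYY

Derivation:
After op 1 paint(2,2,K):
BBBBBBBBB
BBBYYBBBY
BBKYYBBBY
BBBBBBBBY
BBBBBBBBY
BBBBBBBBB
After op 2 paint(2,3,K):
BBBBBBBBB
BBBYYBBBY
BBKKYBBBY
BBBBBBBBY
BBBBBBBBY
BBBBBBBBB
After op 3 fill(4,3,Y) [45 cells changed]:
YYYYYYYYY
YYYYYYYYY
YYKKYYYYY
YYYYYYYYY
YYYYYYYYY
YYYYYYYYY
After op 4 paint(0,1,B):
YBYYYYYYY
YYYYYYYYY
YYKKYYYYY
YYYYYYYYY
YYYYYYYYY
YYYYYYYYY
After op 5 paint(3,4,G):
YBYYYYYYY
YYYYYYYYY
YYKKYYYYY
YYYYGYYYY
YYYYYYYYY
YYYYYYYYY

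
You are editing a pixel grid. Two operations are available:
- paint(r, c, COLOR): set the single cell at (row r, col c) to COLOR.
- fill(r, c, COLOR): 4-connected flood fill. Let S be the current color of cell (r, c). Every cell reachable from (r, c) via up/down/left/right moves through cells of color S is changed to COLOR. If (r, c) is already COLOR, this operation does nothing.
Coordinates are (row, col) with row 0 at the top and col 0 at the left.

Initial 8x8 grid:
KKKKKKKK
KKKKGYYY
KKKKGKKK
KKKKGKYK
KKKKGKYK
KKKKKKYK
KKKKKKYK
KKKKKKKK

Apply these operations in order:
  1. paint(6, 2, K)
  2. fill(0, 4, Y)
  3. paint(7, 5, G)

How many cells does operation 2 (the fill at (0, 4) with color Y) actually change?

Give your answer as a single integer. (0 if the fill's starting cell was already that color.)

After op 1 paint(6,2,K):
KKKKKKKK
KKKKGYYY
KKKKGKKK
KKKKGKYK
KKKKGKYK
KKKKKKYK
KKKKKKYK
KKKKKKKK
After op 2 fill(0,4,Y) [53 cells changed]:
YYYYYYYY
YYYYGYYY
YYYYGYYY
YYYYGYYY
YYYYGYYY
YYYYYYYY
YYYYYYYY
YYYYYYYY

Answer: 53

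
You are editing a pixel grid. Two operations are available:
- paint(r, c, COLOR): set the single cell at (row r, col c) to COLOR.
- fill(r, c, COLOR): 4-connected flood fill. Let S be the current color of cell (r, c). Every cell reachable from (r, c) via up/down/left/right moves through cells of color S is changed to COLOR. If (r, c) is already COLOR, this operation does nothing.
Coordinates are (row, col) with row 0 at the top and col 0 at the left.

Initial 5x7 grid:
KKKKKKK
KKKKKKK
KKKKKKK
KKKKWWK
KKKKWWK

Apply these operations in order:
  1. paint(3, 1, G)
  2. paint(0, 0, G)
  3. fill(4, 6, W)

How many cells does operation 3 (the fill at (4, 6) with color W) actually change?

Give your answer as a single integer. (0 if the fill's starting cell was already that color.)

After op 1 paint(3,1,G):
KKKKKKK
KKKKKKK
KKKKKKK
KGKKWWK
KKKKWWK
After op 2 paint(0,0,G):
GKKKKKK
KKKKKKK
KKKKKKK
KGKKWWK
KKKKWWK
After op 3 fill(4,6,W) [29 cells changed]:
GWWWWWW
WWWWWWW
WWWWWWW
WGWWWWW
WWWWWWW

Answer: 29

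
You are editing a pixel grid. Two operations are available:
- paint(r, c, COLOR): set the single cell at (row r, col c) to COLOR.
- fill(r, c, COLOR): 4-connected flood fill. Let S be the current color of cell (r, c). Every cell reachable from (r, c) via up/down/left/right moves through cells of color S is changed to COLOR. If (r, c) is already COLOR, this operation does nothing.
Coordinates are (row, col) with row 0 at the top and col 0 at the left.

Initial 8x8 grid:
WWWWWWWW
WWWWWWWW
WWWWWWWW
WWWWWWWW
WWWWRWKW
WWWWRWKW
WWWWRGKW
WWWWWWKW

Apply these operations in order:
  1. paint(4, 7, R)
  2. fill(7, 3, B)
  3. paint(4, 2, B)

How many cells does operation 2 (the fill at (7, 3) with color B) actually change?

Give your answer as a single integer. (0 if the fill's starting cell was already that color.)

After op 1 paint(4,7,R):
WWWWWWWW
WWWWWWWW
WWWWWWWW
WWWWWWWW
WWWWRWKR
WWWWRWKW
WWWWRGKW
WWWWWWKW
After op 2 fill(7,3,B) [52 cells changed]:
BBBBBBBB
BBBBBBBB
BBBBBBBB
BBBBBBBB
BBBBRBKR
BBBBRBKW
BBBBRGKW
BBBBBBKW

Answer: 52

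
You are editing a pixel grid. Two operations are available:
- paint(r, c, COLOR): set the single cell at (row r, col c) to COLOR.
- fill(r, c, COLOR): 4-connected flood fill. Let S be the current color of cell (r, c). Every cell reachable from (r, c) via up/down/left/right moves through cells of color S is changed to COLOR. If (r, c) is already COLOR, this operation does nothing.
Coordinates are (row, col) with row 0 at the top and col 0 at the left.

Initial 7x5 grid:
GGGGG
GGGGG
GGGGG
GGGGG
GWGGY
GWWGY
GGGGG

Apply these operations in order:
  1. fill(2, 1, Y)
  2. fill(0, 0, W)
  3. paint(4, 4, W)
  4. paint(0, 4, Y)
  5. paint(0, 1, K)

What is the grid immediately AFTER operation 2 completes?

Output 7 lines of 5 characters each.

Answer: WWWWW
WWWWW
WWWWW
WWWWW
WWWWW
WWWWW
WWWWW

Derivation:
After op 1 fill(2,1,Y) [30 cells changed]:
YYYYY
YYYYY
YYYYY
YYYYY
YWYYY
YWWYY
YYYYY
After op 2 fill(0,0,W) [32 cells changed]:
WWWWW
WWWWW
WWWWW
WWWWW
WWWWW
WWWWW
WWWWW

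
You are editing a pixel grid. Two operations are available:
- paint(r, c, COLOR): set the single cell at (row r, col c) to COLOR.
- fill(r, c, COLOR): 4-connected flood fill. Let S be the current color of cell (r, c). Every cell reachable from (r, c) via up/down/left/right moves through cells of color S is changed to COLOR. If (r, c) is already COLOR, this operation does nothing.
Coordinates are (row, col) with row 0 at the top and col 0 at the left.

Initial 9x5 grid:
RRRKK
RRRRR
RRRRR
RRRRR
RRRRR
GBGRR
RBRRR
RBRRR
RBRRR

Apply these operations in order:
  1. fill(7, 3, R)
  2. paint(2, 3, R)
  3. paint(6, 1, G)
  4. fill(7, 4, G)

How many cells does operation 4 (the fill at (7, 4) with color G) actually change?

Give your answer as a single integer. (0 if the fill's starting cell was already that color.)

Answer: 34

Derivation:
After op 1 fill(7,3,R) [0 cells changed]:
RRRKK
RRRRR
RRRRR
RRRRR
RRRRR
GBGRR
RBRRR
RBRRR
RBRRR
After op 2 paint(2,3,R):
RRRKK
RRRRR
RRRRR
RRRRR
RRRRR
GBGRR
RBRRR
RBRRR
RBRRR
After op 3 paint(6,1,G):
RRRKK
RRRRR
RRRRR
RRRRR
RRRRR
GBGRR
RGRRR
RBRRR
RBRRR
After op 4 fill(7,4,G) [34 cells changed]:
GGGKK
GGGGG
GGGGG
GGGGG
GGGGG
GBGGG
RGGGG
RBGGG
RBGGG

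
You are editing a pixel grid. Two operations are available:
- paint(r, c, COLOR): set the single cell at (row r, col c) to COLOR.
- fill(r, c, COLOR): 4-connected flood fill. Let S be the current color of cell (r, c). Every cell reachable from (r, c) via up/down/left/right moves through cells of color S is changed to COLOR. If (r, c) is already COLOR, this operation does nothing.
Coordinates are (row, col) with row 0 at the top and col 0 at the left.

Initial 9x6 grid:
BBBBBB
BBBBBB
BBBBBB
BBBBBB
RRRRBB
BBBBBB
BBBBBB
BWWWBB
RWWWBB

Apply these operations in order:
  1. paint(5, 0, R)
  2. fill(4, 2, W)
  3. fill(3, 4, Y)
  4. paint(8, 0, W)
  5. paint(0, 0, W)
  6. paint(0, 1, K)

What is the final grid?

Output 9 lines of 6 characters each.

Answer: WKYYYY
YYYYYY
YYYYYY
YYYYYY
WWWWYY
WYYYYY
YYYYYY
YWWWYY
WWWWYY

Derivation:
After op 1 paint(5,0,R):
BBBBBB
BBBBBB
BBBBBB
BBBBBB
RRRRBB
RBBBBB
BBBBBB
BWWWBB
RWWWBB
After op 2 fill(4,2,W) [5 cells changed]:
BBBBBB
BBBBBB
BBBBBB
BBBBBB
WWWWBB
WBBBBB
BBBBBB
BWWWBB
RWWWBB
After op 3 fill(3,4,Y) [42 cells changed]:
YYYYYY
YYYYYY
YYYYYY
YYYYYY
WWWWYY
WYYYYY
YYYYYY
YWWWYY
RWWWYY
After op 4 paint(8,0,W):
YYYYYY
YYYYYY
YYYYYY
YYYYYY
WWWWYY
WYYYYY
YYYYYY
YWWWYY
WWWWYY
After op 5 paint(0,0,W):
WYYYYY
YYYYYY
YYYYYY
YYYYYY
WWWWYY
WYYYYY
YYYYYY
YWWWYY
WWWWYY
After op 6 paint(0,1,K):
WKYYYY
YYYYYY
YYYYYY
YYYYYY
WWWWYY
WYYYYY
YYYYYY
YWWWYY
WWWWYY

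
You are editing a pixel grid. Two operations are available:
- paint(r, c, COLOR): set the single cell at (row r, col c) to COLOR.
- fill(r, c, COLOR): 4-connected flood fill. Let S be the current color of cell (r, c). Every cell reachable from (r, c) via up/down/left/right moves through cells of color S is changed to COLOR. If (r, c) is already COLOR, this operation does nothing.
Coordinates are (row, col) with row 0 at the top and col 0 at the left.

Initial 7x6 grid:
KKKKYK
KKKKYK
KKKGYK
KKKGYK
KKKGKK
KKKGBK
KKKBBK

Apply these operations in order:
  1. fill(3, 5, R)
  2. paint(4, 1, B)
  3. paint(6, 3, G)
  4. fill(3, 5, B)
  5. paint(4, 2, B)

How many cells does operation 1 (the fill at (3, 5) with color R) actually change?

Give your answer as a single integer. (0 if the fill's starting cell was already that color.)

Answer: 8

Derivation:
After op 1 fill(3,5,R) [8 cells changed]:
KKKKYR
KKKKYR
KKKGYR
KKKGYR
KKKGRR
KKKGBR
KKKBBR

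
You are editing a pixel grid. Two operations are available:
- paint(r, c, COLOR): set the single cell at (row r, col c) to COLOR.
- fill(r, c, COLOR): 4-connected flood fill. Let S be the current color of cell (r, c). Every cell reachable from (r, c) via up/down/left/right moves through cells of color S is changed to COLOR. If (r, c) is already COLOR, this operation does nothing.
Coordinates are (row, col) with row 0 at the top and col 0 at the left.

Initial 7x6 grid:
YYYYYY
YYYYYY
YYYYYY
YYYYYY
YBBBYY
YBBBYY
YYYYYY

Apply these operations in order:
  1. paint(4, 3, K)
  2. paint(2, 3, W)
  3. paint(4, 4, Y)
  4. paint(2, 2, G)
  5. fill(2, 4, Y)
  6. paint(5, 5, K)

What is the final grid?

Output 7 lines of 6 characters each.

After op 1 paint(4,3,K):
YYYYYY
YYYYYY
YYYYYY
YYYYYY
YBBKYY
YBBBYY
YYYYYY
After op 2 paint(2,3,W):
YYYYYY
YYYYYY
YYYWYY
YYYYYY
YBBKYY
YBBBYY
YYYYYY
After op 3 paint(4,4,Y):
YYYYYY
YYYYYY
YYYWYY
YYYYYY
YBBKYY
YBBBYY
YYYYYY
After op 4 paint(2,2,G):
YYYYYY
YYYYYY
YYGWYY
YYYYYY
YBBKYY
YBBBYY
YYYYYY
After op 5 fill(2,4,Y) [0 cells changed]:
YYYYYY
YYYYYY
YYGWYY
YYYYYY
YBBKYY
YBBBYY
YYYYYY
After op 6 paint(5,5,K):
YYYYYY
YYYYYY
YYGWYY
YYYYYY
YBBKYY
YBBBYK
YYYYYY

Answer: YYYYYY
YYYYYY
YYGWYY
YYYYYY
YBBKYY
YBBBYK
YYYYYY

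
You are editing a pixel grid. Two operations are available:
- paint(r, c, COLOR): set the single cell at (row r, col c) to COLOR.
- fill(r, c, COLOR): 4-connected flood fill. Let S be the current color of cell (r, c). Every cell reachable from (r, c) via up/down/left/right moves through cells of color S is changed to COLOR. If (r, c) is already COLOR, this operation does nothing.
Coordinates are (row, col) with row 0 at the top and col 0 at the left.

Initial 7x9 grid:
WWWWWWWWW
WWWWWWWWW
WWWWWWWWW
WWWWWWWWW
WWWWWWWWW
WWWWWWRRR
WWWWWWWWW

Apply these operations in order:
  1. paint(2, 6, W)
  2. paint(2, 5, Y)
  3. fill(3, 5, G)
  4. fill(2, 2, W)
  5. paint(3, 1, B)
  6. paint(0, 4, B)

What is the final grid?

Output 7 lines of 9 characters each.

After op 1 paint(2,6,W):
WWWWWWWWW
WWWWWWWWW
WWWWWWWWW
WWWWWWWWW
WWWWWWWWW
WWWWWWRRR
WWWWWWWWW
After op 2 paint(2,5,Y):
WWWWWWWWW
WWWWWWWWW
WWWWWYWWW
WWWWWWWWW
WWWWWWWWW
WWWWWWRRR
WWWWWWWWW
After op 3 fill(3,5,G) [59 cells changed]:
GGGGGGGGG
GGGGGGGGG
GGGGGYGGG
GGGGGGGGG
GGGGGGGGG
GGGGGGRRR
GGGGGGGGG
After op 4 fill(2,2,W) [59 cells changed]:
WWWWWWWWW
WWWWWWWWW
WWWWWYWWW
WWWWWWWWW
WWWWWWWWW
WWWWWWRRR
WWWWWWWWW
After op 5 paint(3,1,B):
WWWWWWWWW
WWWWWWWWW
WWWWWYWWW
WBWWWWWWW
WWWWWWWWW
WWWWWWRRR
WWWWWWWWW
After op 6 paint(0,4,B):
WWWWBWWWW
WWWWWWWWW
WWWWWYWWW
WBWWWWWWW
WWWWWWWWW
WWWWWWRRR
WWWWWWWWW

Answer: WWWWBWWWW
WWWWWWWWW
WWWWWYWWW
WBWWWWWWW
WWWWWWWWW
WWWWWWRRR
WWWWWWWWW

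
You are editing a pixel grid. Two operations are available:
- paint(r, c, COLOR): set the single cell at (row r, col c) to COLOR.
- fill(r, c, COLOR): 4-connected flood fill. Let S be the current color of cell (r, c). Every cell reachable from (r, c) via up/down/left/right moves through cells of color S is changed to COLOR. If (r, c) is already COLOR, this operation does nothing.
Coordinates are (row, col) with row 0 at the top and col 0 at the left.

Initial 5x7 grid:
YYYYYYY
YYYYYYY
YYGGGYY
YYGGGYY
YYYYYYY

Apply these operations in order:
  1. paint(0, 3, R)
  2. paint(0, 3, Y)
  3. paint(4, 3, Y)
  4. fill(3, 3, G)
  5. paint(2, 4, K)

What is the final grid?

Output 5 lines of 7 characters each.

After op 1 paint(0,3,R):
YYYRYYY
YYYYYYY
YYGGGYY
YYGGGYY
YYYYYYY
After op 2 paint(0,3,Y):
YYYYYYY
YYYYYYY
YYGGGYY
YYGGGYY
YYYYYYY
After op 3 paint(4,3,Y):
YYYYYYY
YYYYYYY
YYGGGYY
YYGGGYY
YYYYYYY
After op 4 fill(3,3,G) [0 cells changed]:
YYYYYYY
YYYYYYY
YYGGGYY
YYGGGYY
YYYYYYY
After op 5 paint(2,4,K):
YYYYYYY
YYYYYYY
YYGGKYY
YYGGGYY
YYYYYYY

Answer: YYYYYYY
YYYYYYY
YYGGKYY
YYGGGYY
YYYYYYY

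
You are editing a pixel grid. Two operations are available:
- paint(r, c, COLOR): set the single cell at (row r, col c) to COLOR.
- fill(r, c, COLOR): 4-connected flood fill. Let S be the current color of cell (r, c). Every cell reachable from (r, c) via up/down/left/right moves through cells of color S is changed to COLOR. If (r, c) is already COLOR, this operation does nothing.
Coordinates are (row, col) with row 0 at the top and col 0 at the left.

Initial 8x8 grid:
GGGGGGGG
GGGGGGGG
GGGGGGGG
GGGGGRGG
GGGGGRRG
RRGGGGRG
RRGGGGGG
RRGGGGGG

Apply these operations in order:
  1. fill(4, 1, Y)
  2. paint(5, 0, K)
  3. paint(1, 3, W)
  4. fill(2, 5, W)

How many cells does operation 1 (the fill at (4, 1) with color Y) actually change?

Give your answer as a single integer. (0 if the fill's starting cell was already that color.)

After op 1 fill(4,1,Y) [54 cells changed]:
YYYYYYYY
YYYYYYYY
YYYYYYYY
YYYYYRYY
YYYYYRRY
RRYYYYRY
RRYYYYYY
RRYYYYYY

Answer: 54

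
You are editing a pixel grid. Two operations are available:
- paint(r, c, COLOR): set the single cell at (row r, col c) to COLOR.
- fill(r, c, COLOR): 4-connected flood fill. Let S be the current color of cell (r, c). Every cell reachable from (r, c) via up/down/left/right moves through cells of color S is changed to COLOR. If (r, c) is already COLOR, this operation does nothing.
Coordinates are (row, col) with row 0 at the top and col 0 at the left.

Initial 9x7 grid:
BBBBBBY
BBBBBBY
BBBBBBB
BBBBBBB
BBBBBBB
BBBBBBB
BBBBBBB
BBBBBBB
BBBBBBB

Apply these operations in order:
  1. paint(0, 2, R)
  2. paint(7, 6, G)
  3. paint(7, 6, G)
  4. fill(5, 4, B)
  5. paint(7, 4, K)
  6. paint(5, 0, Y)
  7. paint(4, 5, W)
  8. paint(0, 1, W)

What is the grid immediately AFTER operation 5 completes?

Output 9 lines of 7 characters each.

Answer: BBRBBBY
BBBBBBY
BBBBBBB
BBBBBBB
BBBBBBB
BBBBBBB
BBBBBBB
BBBBKBG
BBBBBBB

Derivation:
After op 1 paint(0,2,R):
BBRBBBY
BBBBBBY
BBBBBBB
BBBBBBB
BBBBBBB
BBBBBBB
BBBBBBB
BBBBBBB
BBBBBBB
After op 2 paint(7,6,G):
BBRBBBY
BBBBBBY
BBBBBBB
BBBBBBB
BBBBBBB
BBBBBBB
BBBBBBB
BBBBBBG
BBBBBBB
After op 3 paint(7,6,G):
BBRBBBY
BBBBBBY
BBBBBBB
BBBBBBB
BBBBBBB
BBBBBBB
BBBBBBB
BBBBBBG
BBBBBBB
After op 4 fill(5,4,B) [0 cells changed]:
BBRBBBY
BBBBBBY
BBBBBBB
BBBBBBB
BBBBBBB
BBBBBBB
BBBBBBB
BBBBBBG
BBBBBBB
After op 5 paint(7,4,K):
BBRBBBY
BBBBBBY
BBBBBBB
BBBBBBB
BBBBBBB
BBBBBBB
BBBBBBB
BBBBKBG
BBBBBBB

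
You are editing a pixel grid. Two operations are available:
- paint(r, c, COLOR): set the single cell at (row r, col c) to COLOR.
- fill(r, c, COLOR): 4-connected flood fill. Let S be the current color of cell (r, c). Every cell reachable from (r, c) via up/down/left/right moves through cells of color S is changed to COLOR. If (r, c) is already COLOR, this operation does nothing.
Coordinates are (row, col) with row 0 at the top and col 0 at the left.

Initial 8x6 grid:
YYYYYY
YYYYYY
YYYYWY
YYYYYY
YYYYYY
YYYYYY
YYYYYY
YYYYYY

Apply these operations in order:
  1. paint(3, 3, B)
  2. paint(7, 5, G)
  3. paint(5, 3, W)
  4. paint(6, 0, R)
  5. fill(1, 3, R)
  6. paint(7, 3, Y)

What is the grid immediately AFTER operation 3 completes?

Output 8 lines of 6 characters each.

After op 1 paint(3,3,B):
YYYYYY
YYYYYY
YYYYWY
YYYBYY
YYYYYY
YYYYYY
YYYYYY
YYYYYY
After op 2 paint(7,5,G):
YYYYYY
YYYYYY
YYYYWY
YYYBYY
YYYYYY
YYYYYY
YYYYYY
YYYYYG
After op 3 paint(5,3,W):
YYYYYY
YYYYYY
YYYYWY
YYYBYY
YYYYYY
YYYWYY
YYYYYY
YYYYYG

Answer: YYYYYY
YYYYYY
YYYYWY
YYYBYY
YYYYYY
YYYWYY
YYYYYY
YYYYYG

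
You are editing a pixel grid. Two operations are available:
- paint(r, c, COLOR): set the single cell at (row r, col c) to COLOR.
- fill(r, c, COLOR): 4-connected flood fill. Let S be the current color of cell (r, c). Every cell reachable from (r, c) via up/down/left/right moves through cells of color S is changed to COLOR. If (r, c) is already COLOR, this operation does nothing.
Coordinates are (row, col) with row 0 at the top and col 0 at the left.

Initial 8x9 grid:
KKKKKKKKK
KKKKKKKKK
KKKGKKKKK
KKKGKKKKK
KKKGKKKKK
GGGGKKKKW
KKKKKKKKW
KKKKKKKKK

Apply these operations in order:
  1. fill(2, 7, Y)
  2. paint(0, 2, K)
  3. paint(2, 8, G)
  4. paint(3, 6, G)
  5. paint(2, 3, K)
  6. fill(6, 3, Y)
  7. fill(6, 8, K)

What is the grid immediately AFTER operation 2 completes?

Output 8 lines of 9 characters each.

Answer: YYKYYYYYY
YYYYYYYYY
YYYGYYYYY
YYYGYYYYY
YYYGYYYYY
GGGGYYYYW
YYYYYYYYW
YYYYYYYYY

Derivation:
After op 1 fill(2,7,Y) [63 cells changed]:
YYYYYYYYY
YYYYYYYYY
YYYGYYYYY
YYYGYYYYY
YYYGYYYYY
GGGGYYYYW
YYYYYYYYW
YYYYYYYYY
After op 2 paint(0,2,K):
YYKYYYYYY
YYYYYYYYY
YYYGYYYYY
YYYGYYYYY
YYYGYYYYY
GGGGYYYYW
YYYYYYYYW
YYYYYYYYY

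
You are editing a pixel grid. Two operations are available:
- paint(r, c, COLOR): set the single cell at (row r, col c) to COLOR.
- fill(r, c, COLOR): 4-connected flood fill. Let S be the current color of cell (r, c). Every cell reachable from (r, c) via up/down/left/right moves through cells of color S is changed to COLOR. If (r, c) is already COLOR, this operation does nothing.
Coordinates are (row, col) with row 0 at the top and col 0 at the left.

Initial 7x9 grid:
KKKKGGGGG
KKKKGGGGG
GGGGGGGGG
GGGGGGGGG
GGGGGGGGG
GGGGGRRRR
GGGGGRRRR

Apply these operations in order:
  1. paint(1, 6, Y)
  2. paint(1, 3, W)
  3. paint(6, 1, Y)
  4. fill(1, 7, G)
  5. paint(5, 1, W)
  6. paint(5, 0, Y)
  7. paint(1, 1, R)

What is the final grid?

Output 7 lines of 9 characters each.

Answer: KKKKGGGGG
KRKWGGYGG
GGGGGGGGG
GGGGGGGGG
GGGGGGGGG
YWGGGRRRR
GYGGGRRRR

Derivation:
After op 1 paint(1,6,Y):
KKKKGGGGG
KKKKGGYGG
GGGGGGGGG
GGGGGGGGG
GGGGGGGGG
GGGGGRRRR
GGGGGRRRR
After op 2 paint(1,3,W):
KKKKGGGGG
KKKWGGYGG
GGGGGGGGG
GGGGGGGGG
GGGGGGGGG
GGGGGRRRR
GGGGGRRRR
After op 3 paint(6,1,Y):
KKKKGGGGG
KKKWGGYGG
GGGGGGGGG
GGGGGGGGG
GGGGGGGGG
GGGGGRRRR
GYGGGRRRR
After op 4 fill(1,7,G) [0 cells changed]:
KKKKGGGGG
KKKWGGYGG
GGGGGGGGG
GGGGGGGGG
GGGGGGGGG
GGGGGRRRR
GYGGGRRRR
After op 5 paint(5,1,W):
KKKKGGGGG
KKKWGGYGG
GGGGGGGGG
GGGGGGGGG
GGGGGGGGG
GWGGGRRRR
GYGGGRRRR
After op 6 paint(5,0,Y):
KKKKGGGGG
KKKWGGYGG
GGGGGGGGG
GGGGGGGGG
GGGGGGGGG
YWGGGRRRR
GYGGGRRRR
After op 7 paint(1,1,R):
KKKKGGGGG
KRKWGGYGG
GGGGGGGGG
GGGGGGGGG
GGGGGGGGG
YWGGGRRRR
GYGGGRRRR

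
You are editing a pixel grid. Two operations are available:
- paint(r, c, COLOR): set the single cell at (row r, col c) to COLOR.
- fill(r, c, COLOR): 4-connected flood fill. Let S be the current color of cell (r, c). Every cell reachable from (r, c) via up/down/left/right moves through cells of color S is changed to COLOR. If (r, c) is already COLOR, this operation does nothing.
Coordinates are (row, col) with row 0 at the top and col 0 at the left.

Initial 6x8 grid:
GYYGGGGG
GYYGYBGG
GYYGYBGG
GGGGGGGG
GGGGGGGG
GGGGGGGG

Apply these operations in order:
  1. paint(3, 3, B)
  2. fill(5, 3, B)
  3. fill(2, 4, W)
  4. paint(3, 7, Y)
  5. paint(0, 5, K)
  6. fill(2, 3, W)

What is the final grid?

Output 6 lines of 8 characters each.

Answer: WYYWWKWW
WYYWWWWW
WYYWWWWW
WWWWWWWY
WWWWWWWW
WWWWWWWW

Derivation:
After op 1 paint(3,3,B):
GYYGGGGG
GYYGYBGG
GYYGYBGG
GGGBGGGG
GGGGGGGG
GGGGGGGG
After op 2 fill(5,3,B) [37 cells changed]:
BYYBBBBB
BYYBYBBB
BYYBYBBB
BBBBBBBB
BBBBBBBB
BBBBBBBB
After op 3 fill(2,4,W) [2 cells changed]:
BYYBBBBB
BYYBWBBB
BYYBWBBB
BBBBBBBB
BBBBBBBB
BBBBBBBB
After op 4 paint(3,7,Y):
BYYBBBBB
BYYBWBBB
BYYBWBBB
BBBBBBBY
BBBBBBBB
BBBBBBBB
After op 5 paint(0,5,K):
BYYBBKBB
BYYBWBBB
BYYBWBBB
BBBBBBBY
BBBBBBBB
BBBBBBBB
After op 6 fill(2,3,W) [38 cells changed]:
WYYWWKWW
WYYWWWWW
WYYWWWWW
WWWWWWWY
WWWWWWWW
WWWWWWWW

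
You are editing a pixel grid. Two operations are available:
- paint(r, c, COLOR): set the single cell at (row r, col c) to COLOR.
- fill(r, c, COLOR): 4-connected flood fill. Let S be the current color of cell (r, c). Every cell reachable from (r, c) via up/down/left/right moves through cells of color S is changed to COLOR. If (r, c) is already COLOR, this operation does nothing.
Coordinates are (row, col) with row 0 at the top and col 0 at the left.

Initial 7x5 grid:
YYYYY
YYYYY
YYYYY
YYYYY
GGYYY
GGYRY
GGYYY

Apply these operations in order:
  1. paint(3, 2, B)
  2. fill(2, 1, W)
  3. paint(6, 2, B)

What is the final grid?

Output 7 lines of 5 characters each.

After op 1 paint(3,2,B):
YYYYY
YYYYY
YYYYY
YYBYY
GGYYY
GGYRY
GGYYY
After op 2 fill(2,1,W) [27 cells changed]:
WWWWW
WWWWW
WWWWW
WWBWW
GGWWW
GGWRW
GGWWW
After op 3 paint(6,2,B):
WWWWW
WWWWW
WWWWW
WWBWW
GGWWW
GGWRW
GGBWW

Answer: WWWWW
WWWWW
WWWWW
WWBWW
GGWWW
GGWRW
GGBWW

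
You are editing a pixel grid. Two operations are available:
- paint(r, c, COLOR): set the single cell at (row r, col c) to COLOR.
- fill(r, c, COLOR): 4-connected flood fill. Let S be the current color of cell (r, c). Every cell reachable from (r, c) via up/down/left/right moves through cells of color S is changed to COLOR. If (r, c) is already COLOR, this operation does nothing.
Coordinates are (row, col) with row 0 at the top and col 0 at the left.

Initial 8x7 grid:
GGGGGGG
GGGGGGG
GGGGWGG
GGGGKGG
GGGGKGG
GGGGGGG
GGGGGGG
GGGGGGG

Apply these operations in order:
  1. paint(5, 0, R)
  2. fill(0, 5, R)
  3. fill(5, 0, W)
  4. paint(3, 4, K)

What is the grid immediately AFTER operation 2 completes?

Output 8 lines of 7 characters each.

Answer: RRRRRRR
RRRRRRR
RRRRWRR
RRRRKRR
RRRRKRR
RRRRRRR
RRRRRRR
RRRRRRR

Derivation:
After op 1 paint(5,0,R):
GGGGGGG
GGGGGGG
GGGGWGG
GGGGKGG
GGGGKGG
RGGGGGG
GGGGGGG
GGGGGGG
After op 2 fill(0,5,R) [52 cells changed]:
RRRRRRR
RRRRRRR
RRRRWRR
RRRRKRR
RRRRKRR
RRRRRRR
RRRRRRR
RRRRRRR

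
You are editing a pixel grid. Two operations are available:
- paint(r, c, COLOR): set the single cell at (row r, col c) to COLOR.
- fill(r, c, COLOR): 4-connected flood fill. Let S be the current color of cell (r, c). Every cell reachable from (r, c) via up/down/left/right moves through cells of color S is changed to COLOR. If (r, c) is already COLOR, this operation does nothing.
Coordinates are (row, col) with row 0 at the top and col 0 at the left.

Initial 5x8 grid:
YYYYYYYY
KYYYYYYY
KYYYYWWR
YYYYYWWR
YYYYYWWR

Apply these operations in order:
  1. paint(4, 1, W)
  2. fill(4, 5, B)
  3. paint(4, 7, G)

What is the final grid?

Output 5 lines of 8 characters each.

Answer: YYYYYYYY
KYYYYYYY
KYYYYBBR
YYYYYBBR
YWYYYBBG

Derivation:
After op 1 paint(4,1,W):
YYYYYYYY
KYYYYYYY
KYYYYWWR
YYYYYWWR
YWYYYWWR
After op 2 fill(4,5,B) [6 cells changed]:
YYYYYYYY
KYYYYYYY
KYYYYBBR
YYYYYBBR
YWYYYBBR
After op 3 paint(4,7,G):
YYYYYYYY
KYYYYYYY
KYYYYBBR
YYYYYBBR
YWYYYBBG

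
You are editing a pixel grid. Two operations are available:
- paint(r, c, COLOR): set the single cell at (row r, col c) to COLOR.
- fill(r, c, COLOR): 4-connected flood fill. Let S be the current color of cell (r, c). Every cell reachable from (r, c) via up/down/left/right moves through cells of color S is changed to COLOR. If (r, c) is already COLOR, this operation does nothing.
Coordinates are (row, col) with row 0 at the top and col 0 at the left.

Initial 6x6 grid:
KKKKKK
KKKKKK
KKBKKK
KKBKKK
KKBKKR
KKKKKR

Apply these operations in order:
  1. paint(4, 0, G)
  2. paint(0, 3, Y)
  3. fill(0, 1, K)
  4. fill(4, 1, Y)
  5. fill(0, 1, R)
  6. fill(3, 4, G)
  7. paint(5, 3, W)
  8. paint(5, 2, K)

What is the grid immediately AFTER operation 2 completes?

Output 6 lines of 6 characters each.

Answer: KKKYKK
KKKKKK
KKBKKK
KKBKKK
GKBKKR
KKKKKR

Derivation:
After op 1 paint(4,0,G):
KKKKKK
KKKKKK
KKBKKK
KKBKKK
GKBKKR
KKKKKR
After op 2 paint(0,3,Y):
KKKYKK
KKKKKK
KKBKKK
KKBKKK
GKBKKR
KKKKKR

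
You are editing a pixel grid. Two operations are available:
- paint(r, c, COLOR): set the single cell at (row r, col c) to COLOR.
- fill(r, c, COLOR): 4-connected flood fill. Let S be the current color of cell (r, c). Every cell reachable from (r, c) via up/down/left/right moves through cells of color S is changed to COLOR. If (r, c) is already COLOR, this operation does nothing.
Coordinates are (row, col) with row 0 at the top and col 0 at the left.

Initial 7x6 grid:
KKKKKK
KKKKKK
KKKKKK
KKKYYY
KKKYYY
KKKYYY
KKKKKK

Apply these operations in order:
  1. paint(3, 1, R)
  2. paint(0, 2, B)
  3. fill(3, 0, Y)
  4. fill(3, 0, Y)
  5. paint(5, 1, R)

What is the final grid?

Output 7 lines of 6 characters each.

Answer: YYBYYY
YYYYYY
YYYYYY
YRYYYY
YYYYYY
YRYYYY
YYYYYY

Derivation:
After op 1 paint(3,1,R):
KKKKKK
KKKKKK
KKKKKK
KRKYYY
KKKYYY
KKKYYY
KKKKKK
After op 2 paint(0,2,B):
KKBKKK
KKKKKK
KKKKKK
KRKYYY
KKKYYY
KKKYYY
KKKKKK
After op 3 fill(3,0,Y) [31 cells changed]:
YYBYYY
YYYYYY
YYYYYY
YRYYYY
YYYYYY
YYYYYY
YYYYYY
After op 4 fill(3,0,Y) [0 cells changed]:
YYBYYY
YYYYYY
YYYYYY
YRYYYY
YYYYYY
YYYYYY
YYYYYY
After op 5 paint(5,1,R):
YYBYYY
YYYYYY
YYYYYY
YRYYYY
YYYYYY
YRYYYY
YYYYYY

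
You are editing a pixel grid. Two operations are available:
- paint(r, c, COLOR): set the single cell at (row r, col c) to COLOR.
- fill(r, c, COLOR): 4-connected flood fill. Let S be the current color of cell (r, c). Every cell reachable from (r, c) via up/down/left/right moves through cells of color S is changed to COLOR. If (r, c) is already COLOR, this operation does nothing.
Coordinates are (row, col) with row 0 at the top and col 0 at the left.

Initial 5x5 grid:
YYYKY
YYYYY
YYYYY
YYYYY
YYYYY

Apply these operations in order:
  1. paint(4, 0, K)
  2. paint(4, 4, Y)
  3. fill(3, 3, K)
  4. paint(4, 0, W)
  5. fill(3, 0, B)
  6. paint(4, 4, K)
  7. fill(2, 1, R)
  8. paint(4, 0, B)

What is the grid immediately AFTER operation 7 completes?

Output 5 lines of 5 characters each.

After op 1 paint(4,0,K):
YYYKY
YYYYY
YYYYY
YYYYY
KYYYY
After op 2 paint(4,4,Y):
YYYKY
YYYYY
YYYYY
YYYYY
KYYYY
After op 3 fill(3,3,K) [23 cells changed]:
KKKKK
KKKKK
KKKKK
KKKKK
KKKKK
After op 4 paint(4,0,W):
KKKKK
KKKKK
KKKKK
KKKKK
WKKKK
After op 5 fill(3,0,B) [24 cells changed]:
BBBBB
BBBBB
BBBBB
BBBBB
WBBBB
After op 6 paint(4,4,K):
BBBBB
BBBBB
BBBBB
BBBBB
WBBBK
After op 7 fill(2,1,R) [23 cells changed]:
RRRRR
RRRRR
RRRRR
RRRRR
WRRRK

Answer: RRRRR
RRRRR
RRRRR
RRRRR
WRRRK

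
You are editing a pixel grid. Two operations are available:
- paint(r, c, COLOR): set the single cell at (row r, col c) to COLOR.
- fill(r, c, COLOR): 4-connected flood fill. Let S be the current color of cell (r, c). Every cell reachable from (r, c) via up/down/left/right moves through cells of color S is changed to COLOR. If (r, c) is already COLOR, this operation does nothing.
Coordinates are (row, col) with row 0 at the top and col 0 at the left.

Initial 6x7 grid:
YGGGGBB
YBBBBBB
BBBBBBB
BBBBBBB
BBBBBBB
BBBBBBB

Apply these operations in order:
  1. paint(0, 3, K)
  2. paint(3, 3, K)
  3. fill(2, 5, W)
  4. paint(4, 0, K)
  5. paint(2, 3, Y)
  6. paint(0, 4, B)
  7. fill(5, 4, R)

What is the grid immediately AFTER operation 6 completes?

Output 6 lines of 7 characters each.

After op 1 paint(0,3,K):
YGGKGBB
YBBBBBB
BBBBBBB
BBBBBBB
BBBBBBB
BBBBBBB
After op 2 paint(3,3,K):
YGGKGBB
YBBBBBB
BBBBBBB
BBBKBBB
BBBBBBB
BBBBBBB
After op 3 fill(2,5,W) [35 cells changed]:
YGGKGWW
YWWWWWW
WWWWWWW
WWWKWWW
WWWWWWW
WWWWWWW
After op 4 paint(4,0,K):
YGGKGWW
YWWWWWW
WWWWWWW
WWWKWWW
KWWWWWW
WWWWWWW
After op 5 paint(2,3,Y):
YGGKGWW
YWWWWWW
WWWYWWW
WWWKWWW
KWWWWWW
WWWWWWW
After op 6 paint(0,4,B):
YGGKBWW
YWWWWWW
WWWYWWW
WWWKWWW
KWWWWWW
WWWWWWW

Answer: YGGKBWW
YWWWWWW
WWWYWWW
WWWKWWW
KWWWWWW
WWWWWWW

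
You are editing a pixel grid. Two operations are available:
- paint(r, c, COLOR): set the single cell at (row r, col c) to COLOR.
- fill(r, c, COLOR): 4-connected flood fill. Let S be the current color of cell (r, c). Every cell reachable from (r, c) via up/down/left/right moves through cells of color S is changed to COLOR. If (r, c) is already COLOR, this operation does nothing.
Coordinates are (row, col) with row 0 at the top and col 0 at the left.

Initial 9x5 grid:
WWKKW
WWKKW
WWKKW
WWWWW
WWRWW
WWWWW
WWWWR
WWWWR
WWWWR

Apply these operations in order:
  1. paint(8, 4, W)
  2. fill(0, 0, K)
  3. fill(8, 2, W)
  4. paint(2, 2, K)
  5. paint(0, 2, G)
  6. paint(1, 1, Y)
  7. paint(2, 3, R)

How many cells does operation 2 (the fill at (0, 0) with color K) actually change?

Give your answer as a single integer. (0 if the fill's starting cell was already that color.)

After op 1 paint(8,4,W):
WWKKW
WWKKW
WWKKW
WWWWW
WWRWW
WWWWW
WWWWR
WWWWR
WWWWW
After op 2 fill(0,0,K) [36 cells changed]:
KKKKK
KKKKK
KKKKK
KKKKK
KKRKK
KKKKK
KKKKR
KKKKR
KKKKK

Answer: 36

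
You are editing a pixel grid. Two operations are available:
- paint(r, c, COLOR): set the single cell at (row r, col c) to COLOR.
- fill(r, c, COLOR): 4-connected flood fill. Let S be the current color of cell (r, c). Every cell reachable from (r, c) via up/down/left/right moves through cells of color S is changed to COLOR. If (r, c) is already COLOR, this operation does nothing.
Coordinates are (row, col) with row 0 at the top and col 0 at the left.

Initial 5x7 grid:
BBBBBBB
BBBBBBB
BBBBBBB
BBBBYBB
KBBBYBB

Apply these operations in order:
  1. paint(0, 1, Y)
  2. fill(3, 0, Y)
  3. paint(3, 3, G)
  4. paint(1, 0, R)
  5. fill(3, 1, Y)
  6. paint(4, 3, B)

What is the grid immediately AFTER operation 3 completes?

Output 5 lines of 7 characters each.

After op 1 paint(0,1,Y):
BYBBBBB
BBBBBBB
BBBBBBB
BBBBYBB
KBBBYBB
After op 2 fill(3,0,Y) [31 cells changed]:
YYYYYYY
YYYYYYY
YYYYYYY
YYYYYYY
KYYYYYY
After op 3 paint(3,3,G):
YYYYYYY
YYYYYYY
YYYYYYY
YYYGYYY
KYYYYYY

Answer: YYYYYYY
YYYYYYY
YYYYYYY
YYYGYYY
KYYYYYY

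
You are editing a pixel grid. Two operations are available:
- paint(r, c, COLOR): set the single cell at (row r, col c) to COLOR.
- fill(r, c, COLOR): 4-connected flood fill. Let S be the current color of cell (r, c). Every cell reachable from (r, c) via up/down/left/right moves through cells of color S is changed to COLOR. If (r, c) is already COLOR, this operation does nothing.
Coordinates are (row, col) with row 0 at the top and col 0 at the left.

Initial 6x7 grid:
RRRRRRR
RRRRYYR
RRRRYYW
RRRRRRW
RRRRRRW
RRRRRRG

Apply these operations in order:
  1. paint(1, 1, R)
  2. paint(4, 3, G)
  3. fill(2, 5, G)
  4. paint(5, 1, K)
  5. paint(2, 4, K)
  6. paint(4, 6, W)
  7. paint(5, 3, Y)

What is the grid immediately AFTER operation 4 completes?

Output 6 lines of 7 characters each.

Answer: RRRRRRR
RRRRGGR
RRRRGGW
RRRRRRW
RRRGRRW
RKRRRRG

Derivation:
After op 1 paint(1,1,R):
RRRRRRR
RRRRYYR
RRRRYYW
RRRRRRW
RRRRRRW
RRRRRRG
After op 2 paint(4,3,G):
RRRRRRR
RRRRYYR
RRRRYYW
RRRRRRW
RRRGRRW
RRRRRRG
After op 3 fill(2,5,G) [4 cells changed]:
RRRRRRR
RRRRGGR
RRRRGGW
RRRRRRW
RRRGRRW
RRRRRRG
After op 4 paint(5,1,K):
RRRRRRR
RRRRGGR
RRRRGGW
RRRRRRW
RRRGRRW
RKRRRRG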